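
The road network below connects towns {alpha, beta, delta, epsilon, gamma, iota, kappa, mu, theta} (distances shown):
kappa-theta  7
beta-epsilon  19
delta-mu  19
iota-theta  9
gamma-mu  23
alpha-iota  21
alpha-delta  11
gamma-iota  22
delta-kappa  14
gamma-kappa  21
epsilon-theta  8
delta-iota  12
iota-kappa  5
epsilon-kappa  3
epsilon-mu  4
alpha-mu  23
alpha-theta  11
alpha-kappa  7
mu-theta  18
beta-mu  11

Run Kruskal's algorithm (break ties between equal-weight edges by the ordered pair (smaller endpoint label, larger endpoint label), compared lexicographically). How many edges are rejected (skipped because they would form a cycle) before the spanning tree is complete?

9

Kruskal: consider edges lightest-first.
epsilon-kappa (3): add — endpoints in different components.
epsilon-mu (4): add — endpoints in different components.
iota-kappa (5): add — endpoints in different components.
alpha-kappa (7): add — endpoints in different components.
kappa-theta (7): add — endpoints in different components.
epsilon-theta (8): skip — theta and epsilon already connected.
iota-theta (9): skip — theta and iota already connected.
alpha-delta (11): add — endpoints in different components.
alpha-theta (11): skip — theta and alpha already connected.
beta-mu (11): add — endpoints in different components.
delta-iota (12): skip — iota and delta already connected.
delta-kappa (14): skip — kappa and delta already connected.
mu-theta (18): skip — theta and mu already connected.
beta-epsilon (19): skip — epsilon and beta already connected.
delta-mu (19): skip — mu and delta already connected.
alpha-iota (21): skip — iota and alpha already connected.
gamma-kappa (21): add — endpoints in different components.
Edges rejected before the tree was complete: 9.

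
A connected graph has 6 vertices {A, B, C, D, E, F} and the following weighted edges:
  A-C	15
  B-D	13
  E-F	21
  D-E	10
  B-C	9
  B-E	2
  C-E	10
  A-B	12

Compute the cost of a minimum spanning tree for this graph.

Kruskal: consider edges lightest-first.
B-E (2): add. Components now {A} {B,E} {C} {D} {F}
B-C (9): add. Components now {A} {B,C,E} {D} {F}
C-E (10): skip — C and E already connected.
D-E (10): add. Components now {A} {B,C,D,E} {F}
A-B (12): add. Components now {A,B,C,D,E} {F}
B-D (13): skip — B and D already connected.
A-C (15): skip — A and C already connected.
E-F (21): add. Components now {A,B,C,D,E,F}
MST edges: B-E, B-C, D-E, A-B, E-F; total weight 2+9+10+12+21 = 54.

54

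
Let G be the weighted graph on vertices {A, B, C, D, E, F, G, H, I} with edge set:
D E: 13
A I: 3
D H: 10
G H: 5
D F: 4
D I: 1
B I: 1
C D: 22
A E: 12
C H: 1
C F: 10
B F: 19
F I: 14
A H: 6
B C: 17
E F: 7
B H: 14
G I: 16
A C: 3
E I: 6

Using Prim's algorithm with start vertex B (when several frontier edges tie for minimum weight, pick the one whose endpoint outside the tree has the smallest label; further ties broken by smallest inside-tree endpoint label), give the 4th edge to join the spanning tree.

Prim, starting at B.
Step 1: cheapest edge leaving the tree is B I (1); add I.
Step 2: cheapest edge leaving the tree is D I (1); add D.
Step 3: cheapest edge leaving the tree is A I (3); add A.
Step 4: cheapest edge leaving the tree is A C (3); add C.
Step 5: cheapest edge leaving the tree is C H (1); add H.
Step 6: cheapest edge leaving the tree is D F (4); add F.
Step 7: cheapest edge leaving the tree is G H (5); add G.
Step 8: cheapest edge leaving the tree is E I (6); add E.
The 4th edge added is A C.

A-C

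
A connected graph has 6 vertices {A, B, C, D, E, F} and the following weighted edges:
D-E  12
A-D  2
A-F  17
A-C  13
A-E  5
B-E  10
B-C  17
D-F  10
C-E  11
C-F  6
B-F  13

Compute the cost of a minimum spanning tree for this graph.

33

Prim, starting at F.
Step 1: frontier [C-F 6, D-F 10, B-F 13, A-F 17] → take C-F (6); add C.
Step 2: frontier [C-E 11, A-C 13, B-C 17, D-F 10, B-F 13, A-F 17] → take D-F (10); add D.
Step 3: frontier [C-E 11, A-C 13, B-C 17, A-D 2, D-E 12, B-F 13, A-F 17] → take A-D (2); add A.
Step 4: frontier [A-E 5, C-E 11, B-C 17, D-E 12, B-F 13] → take A-E (5); add E.
Step 5: frontier [B-C 17, B-E 10, B-F 13] → take B-E (10); add B.
MST edges: C-F, D-F, A-D, A-E, B-E; total weight 6+10+2+5+10 = 33.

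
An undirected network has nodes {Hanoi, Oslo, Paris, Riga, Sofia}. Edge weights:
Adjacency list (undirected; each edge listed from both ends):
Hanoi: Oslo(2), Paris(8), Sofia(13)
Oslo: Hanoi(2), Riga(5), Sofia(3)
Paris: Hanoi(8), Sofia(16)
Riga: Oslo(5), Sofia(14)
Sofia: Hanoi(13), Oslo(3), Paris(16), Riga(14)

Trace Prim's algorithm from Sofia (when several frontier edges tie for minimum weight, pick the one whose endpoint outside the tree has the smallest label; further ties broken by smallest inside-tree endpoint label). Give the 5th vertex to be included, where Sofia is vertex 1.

Paris

Grow the tree from Sofia using Prim:
Step 1: frontier [Oslo-Sofia 3, Hanoi-Sofia 13, Riga-Sofia 14, Paris-Sofia 16] → take Oslo-Sofia (3); add Oslo.
Step 2: frontier [Hanoi-Oslo 2, Oslo-Riga 5, Hanoi-Sofia 13, Riga-Sofia 14, Paris-Sofia 16] → take Hanoi-Oslo (2); add Hanoi.
Step 3: frontier [Hanoi-Paris 8, Oslo-Riga 5, Riga-Sofia 14, Paris-Sofia 16] → take Oslo-Riga (5); add Riga.
Step 4: frontier [Hanoi-Paris 8, Paris-Sofia 16] → take Hanoi-Paris (8); add Paris.
Vertex order: Sofia, Oslo, Hanoi, Riga, Paris. The 5th vertex is Paris.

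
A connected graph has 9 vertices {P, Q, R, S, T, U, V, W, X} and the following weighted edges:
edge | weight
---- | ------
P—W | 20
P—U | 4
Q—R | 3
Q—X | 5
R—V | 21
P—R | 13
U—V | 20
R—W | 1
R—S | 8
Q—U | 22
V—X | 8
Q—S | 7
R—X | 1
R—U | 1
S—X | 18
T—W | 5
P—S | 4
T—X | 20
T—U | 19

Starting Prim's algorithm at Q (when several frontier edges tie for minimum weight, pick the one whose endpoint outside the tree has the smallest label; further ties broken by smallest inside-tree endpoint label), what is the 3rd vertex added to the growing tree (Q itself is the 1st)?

U

Grow the tree from Q using Prim:
Step 1: cheapest edge leaving the tree is Q—R (3); add R.
Step 2: cheapest edge leaving the tree is R—U (1); add U.
Step 3: cheapest edge leaving the tree is R—W (1); add W.
Step 4: cheapest edge leaving the tree is R—X (1); add X.
Step 5: cheapest edge leaving the tree is P—U (4); add P.
Step 6: cheapest edge leaving the tree is P—S (4); add S.
Step 7: cheapest edge leaving the tree is T—W (5); add T.
Step 8: cheapest edge leaving the tree is V—X (8); add V.
Vertex order: Q, R, U, W, X, P, S, T, V. The 3rd vertex is U.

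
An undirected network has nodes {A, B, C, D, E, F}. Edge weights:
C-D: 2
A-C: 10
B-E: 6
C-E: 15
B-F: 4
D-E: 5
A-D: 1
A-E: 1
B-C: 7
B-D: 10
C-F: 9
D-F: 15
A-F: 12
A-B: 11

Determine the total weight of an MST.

14

Prim's algorithm from B:
Step 1: cheapest edge leaving the tree is B-F (4); add F.
Step 2: cheapest edge leaving the tree is B-E (6); add E.
Step 3: cheapest edge leaving the tree is A-E (1); add A.
Step 4: cheapest edge leaving the tree is A-D (1); add D.
Step 5: cheapest edge leaving the tree is C-D (2); add C.
MST edges: B-F, B-E, A-E, A-D, C-D; total weight 4+6+1+1+2 = 14.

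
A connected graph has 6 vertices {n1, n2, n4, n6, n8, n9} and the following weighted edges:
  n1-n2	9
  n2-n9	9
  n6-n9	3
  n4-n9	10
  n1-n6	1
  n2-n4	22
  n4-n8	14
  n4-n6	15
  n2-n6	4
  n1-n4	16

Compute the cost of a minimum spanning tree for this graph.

32

Prim, starting at n4.
Step 1: frontier [n4-n9 10, n4-n8 14, n4-n6 15, n1-n4 16, n2-n4 22] → take n4-n9 (10); add n9.
Step 2: frontier [n4-n8 14, n4-n6 15, n1-n4 16, n2-n4 22, n6-n9 3, n2-n9 9] → take n6-n9 (3); add n6.
Step 3: frontier [n4-n8 14, n1-n4 16, n2-n4 22, n1-n6 1, n2-n6 4, n2-n9 9] → take n1-n6 (1); add n1.
Step 4: frontier [n1-n2 9, n4-n8 14, n2-n4 22, n2-n6 4, n2-n9 9] → take n2-n6 (4); add n2.
Step 5: frontier [n4-n8 14] → take n4-n8 (14); add n8.
MST edges: n4-n9, n6-n9, n1-n6, n2-n6, n4-n8; total weight 10+3+1+4+14 = 32.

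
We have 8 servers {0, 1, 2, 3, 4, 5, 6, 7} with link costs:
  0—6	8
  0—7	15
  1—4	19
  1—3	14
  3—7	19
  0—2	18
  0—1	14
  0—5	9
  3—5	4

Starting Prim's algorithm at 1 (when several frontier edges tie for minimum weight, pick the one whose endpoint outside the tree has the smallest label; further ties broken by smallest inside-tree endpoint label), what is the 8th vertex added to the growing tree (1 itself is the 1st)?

Prim's algorithm from 1:
Step 1: cheapest edge leaving the tree is 0—1 (14); add 0.
Step 2: cheapest edge leaving the tree is 0—6 (8); add 6.
Step 3: cheapest edge leaving the tree is 0—5 (9); add 5.
Step 4: cheapest edge leaving the tree is 3—5 (4); add 3.
Step 5: cheapest edge leaving the tree is 0—7 (15); add 7.
Step 6: cheapest edge leaving the tree is 0—2 (18); add 2.
Step 7: cheapest edge leaving the tree is 1—4 (19); add 4.
Vertex order: 1, 0, 6, 5, 3, 7, 2, 4. The 8th vertex is 4.

4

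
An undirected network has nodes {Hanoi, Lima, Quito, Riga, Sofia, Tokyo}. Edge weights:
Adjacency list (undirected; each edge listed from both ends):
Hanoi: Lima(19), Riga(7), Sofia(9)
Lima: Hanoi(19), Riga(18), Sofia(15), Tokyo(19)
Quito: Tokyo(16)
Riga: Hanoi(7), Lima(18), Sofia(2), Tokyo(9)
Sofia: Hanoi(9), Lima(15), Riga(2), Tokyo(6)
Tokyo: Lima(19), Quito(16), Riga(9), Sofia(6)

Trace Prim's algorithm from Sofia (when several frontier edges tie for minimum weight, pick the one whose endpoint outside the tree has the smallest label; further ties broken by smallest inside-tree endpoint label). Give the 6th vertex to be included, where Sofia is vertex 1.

Quito

Grow the tree from Sofia using Prim:
Step 1: frontier [Riga—Sofia 2, Sofia—Tokyo 6, Hanoi—Sofia 9, Lima—Sofia 15] → take Riga—Sofia (2); add Riga.
Step 2: frontier [Hanoi—Riga 7, Riga—Tokyo 9, Lima—Riga 18, Sofia—Tokyo 6, Hanoi—Sofia 9, Lima—Sofia 15] → take Sofia—Tokyo (6); add Tokyo.
Step 3: frontier [Hanoi—Riga 7, Lima—Riga 18, Hanoi—Sofia 9, Lima—Sofia 15, Quito—Tokyo 16, Lima—Tokyo 19] → take Hanoi—Riga (7); add Hanoi.
Step 4: frontier [Hanoi—Lima 19, Lima—Riga 18, Lima—Sofia 15, Quito—Tokyo 16, Lima—Tokyo 19] → take Lima—Sofia (15); add Lima.
Step 5: frontier [Quito—Tokyo 16] → take Quito—Tokyo (16); add Quito.
Vertex order: Sofia, Riga, Tokyo, Hanoi, Lima, Quito. The 6th vertex is Quito.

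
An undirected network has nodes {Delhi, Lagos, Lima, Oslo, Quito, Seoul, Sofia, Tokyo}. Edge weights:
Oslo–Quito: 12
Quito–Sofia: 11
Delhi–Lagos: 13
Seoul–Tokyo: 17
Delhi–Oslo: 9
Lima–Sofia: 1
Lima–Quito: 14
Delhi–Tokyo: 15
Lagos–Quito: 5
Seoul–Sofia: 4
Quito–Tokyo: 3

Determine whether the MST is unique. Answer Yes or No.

Yes

Sort edges by weight, then run Kruskal:
Lima–Sofia (1): add — endpoints in different components.
Quito–Tokyo (3): add — endpoints in different components.
Seoul–Sofia (4): add — endpoints in different components.
Lagos–Quito (5): add — endpoints in different components.
Delhi–Oslo (9): add — endpoints in different components.
Quito–Sofia (11): add — endpoints in different components.
Oslo–Quito (12): add — endpoints in different components.
Every non-tree edge has weight strictly greater than the heaviest edge on the tree path between its endpoints, so the MST is unique.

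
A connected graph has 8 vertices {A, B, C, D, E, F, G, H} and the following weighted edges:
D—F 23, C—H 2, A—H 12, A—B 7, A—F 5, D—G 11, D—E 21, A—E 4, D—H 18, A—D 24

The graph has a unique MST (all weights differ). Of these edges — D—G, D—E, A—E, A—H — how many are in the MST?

Sort edges by weight, then run Kruskal:
C—H (2): add — endpoints in different components.
A—E (4): add — endpoints in different components.
A—F (5): add — endpoints in different components.
A—B (7): add — endpoints in different components.
D—G (11): add — endpoints in different components.
A—H (12): add — endpoints in different components.
D—H (18): add — endpoints in different components.
MST edge set: {C—H, A—E, A—F, A—B, D—G, A—H, D—H}.
Of the listed edges, {D—G, A—E, A—H} are in the MST → 3.

3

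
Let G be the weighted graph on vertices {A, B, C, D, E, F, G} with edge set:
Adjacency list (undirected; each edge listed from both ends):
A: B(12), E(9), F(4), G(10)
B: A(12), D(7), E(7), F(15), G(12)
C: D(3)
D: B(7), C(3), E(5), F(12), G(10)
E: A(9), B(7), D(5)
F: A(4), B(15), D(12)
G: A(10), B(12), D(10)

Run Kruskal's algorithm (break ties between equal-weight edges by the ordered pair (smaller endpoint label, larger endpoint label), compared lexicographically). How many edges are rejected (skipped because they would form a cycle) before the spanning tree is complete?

Sort edges by weight, then run Kruskal:
C-D (3): add. Components now {A} {B} {C,D} {E} {F} {G}
A-F (4): add. Components now {A,F} {B} {C,D} {E} {G}
D-E (5): add. Components now {A,F} {B} {C,D,E} {G}
B-D (7): add. Components now {A,F} {B,C,D,E} {G}
B-E (7): skip — B and E already connected.
A-E (9): add. Components now {A,B,C,D,E,F} {G}
A-G (10): add. Components now {A,B,C,D,E,F,G}
Edges rejected before the tree was complete: 1.

1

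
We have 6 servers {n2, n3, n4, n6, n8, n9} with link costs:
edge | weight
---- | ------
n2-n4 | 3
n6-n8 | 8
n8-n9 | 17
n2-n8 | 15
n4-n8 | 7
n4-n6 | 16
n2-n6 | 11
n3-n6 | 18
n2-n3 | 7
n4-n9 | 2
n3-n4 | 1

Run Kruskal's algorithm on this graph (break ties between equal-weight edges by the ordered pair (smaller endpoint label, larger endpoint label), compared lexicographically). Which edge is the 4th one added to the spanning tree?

n4-n8

Kruskal's algorithm — process edges by increasing weight (ties by edge label):
n3-n4 (1): add — endpoints in different components.
n4-n9 (2): add — endpoints in different components.
n2-n4 (3): add — endpoints in different components.
n2-n3 (7): skip — n3 and n2 already connected.
n4-n8 (7): add — endpoints in different components.
n6-n8 (8): add — endpoints in different components.
The 4th edge added is n4-n8.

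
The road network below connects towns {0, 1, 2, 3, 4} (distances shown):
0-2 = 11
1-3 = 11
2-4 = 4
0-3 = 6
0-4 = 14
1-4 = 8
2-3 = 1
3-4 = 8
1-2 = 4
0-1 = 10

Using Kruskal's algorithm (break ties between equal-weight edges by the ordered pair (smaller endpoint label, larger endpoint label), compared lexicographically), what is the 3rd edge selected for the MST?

2-4

Sort edges by weight, then run Kruskal:
2-3 (1): add. Components now {0} {1} {2,3} {4}
1-2 (4): add. Components now {0} {1,2,3} {4}
2-4 (4): add. Components now {0} {1,2,3,4}
0-3 (6): add. Components now {0,1,2,3,4}
The 3rd edge added is 2-4.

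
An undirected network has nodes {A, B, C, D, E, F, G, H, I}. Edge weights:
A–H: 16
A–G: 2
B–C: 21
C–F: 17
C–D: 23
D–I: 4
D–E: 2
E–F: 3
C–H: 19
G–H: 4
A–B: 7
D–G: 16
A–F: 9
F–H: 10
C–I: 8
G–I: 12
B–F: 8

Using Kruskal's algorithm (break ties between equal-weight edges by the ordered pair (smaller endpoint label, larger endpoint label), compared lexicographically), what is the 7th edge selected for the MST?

Kruskal: consider edges lightest-first.
A–G (2): add — endpoints in different components.
D–E (2): add — endpoints in different components.
E–F (3): add — endpoints in different components.
D–I (4): add — endpoints in different components.
G–H (4): add — endpoints in different components.
A–B (7): add — endpoints in different components.
B–F (8): add — endpoints in different components.
C–I (8): add — endpoints in different components.
The 7th edge added is B–F.

B-F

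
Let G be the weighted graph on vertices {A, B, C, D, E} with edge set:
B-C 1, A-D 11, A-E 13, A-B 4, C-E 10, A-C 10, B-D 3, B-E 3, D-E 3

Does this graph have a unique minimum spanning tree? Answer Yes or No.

Kruskal's algorithm — process edges by increasing weight (ties by edge label):
B-C (1): add. Components now {A} {B,C} {D} {E}
B-D (3): add. Components now {A} {B,C,D} {E}
B-E (3): add. Components now {A} {B,C,D,E}
D-E (3): skip — D and E already connected.
A-B (4): add. Components now {A,B,C,D,E}
Non-tree edge D-E has weight 3, equal to the heaviest edge on its tree cycle — swapping gives another MST of the same weight. Not unique.

No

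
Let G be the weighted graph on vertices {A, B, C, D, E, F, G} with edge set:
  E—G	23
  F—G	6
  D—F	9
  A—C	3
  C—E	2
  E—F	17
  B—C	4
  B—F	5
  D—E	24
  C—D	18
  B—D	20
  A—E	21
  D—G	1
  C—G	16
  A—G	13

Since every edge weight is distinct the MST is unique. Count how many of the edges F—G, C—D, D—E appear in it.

Kruskal: consider edges lightest-first.
D—G (1): add — endpoints in different components.
C—E (2): add — endpoints in different components.
A—C (3): add — endpoints in different components.
B—C (4): add — endpoints in different components.
B—F (5): add — endpoints in different components.
F—G (6): add — endpoints in different components.
MST edge set: {D—G, C—E, A—C, B—C, B—F, F—G}.
Of the listed edges, {F—G} are in the MST → 1.

1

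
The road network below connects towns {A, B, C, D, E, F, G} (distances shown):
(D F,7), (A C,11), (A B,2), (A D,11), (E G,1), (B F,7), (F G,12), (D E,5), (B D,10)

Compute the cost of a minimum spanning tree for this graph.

Prim, starting at E.
Step 1: frontier [E G 1, D E 5] → take E G (1); add G.
Step 2: frontier [D E 5, F G 12] → take D E (5); add D.
Step 3: frontier [D F 7, B D 10, A D 11, F G 12] → take D F (7); add F.
Step 4: frontier [B D 10, A D 11, B F 7] → take B F (7); add B.
Step 5: frontier [A B 2, A D 11] → take A B (2); add A.
Step 6: frontier [A C 11] → take A C (11); add C.
MST edges: E G, D E, D F, B F, A B, A C; total weight 1+5+7+7+2+11 = 33.

33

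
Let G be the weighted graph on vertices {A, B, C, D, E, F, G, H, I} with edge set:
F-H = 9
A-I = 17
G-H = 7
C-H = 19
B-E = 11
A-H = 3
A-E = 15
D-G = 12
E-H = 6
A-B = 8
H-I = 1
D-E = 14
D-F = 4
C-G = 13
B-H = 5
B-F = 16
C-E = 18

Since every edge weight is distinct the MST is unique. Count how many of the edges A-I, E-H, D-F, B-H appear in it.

Kruskal: consider edges lightest-first.
H-I (1): add — endpoints in different components.
A-H (3): add — endpoints in different components.
D-F (4): add — endpoints in different components.
B-H (5): add — endpoints in different components.
E-H (6): add — endpoints in different components.
G-H (7): add — endpoints in different components.
A-B (8): skip — A and B already connected.
F-H (9): add — endpoints in different components.
B-E (11): skip — B and E already connected.
D-G (12): skip — D and G already connected.
C-G (13): add — endpoints in different components.
MST edge set: {H-I, A-H, D-F, B-H, E-H, G-H, F-H, C-G}.
Of the listed edges, {E-H, D-F, B-H} are in the MST → 3.

3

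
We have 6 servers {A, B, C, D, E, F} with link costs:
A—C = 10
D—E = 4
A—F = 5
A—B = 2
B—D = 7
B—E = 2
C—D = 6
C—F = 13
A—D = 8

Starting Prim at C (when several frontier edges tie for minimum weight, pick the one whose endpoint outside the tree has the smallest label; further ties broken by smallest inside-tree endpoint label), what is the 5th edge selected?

Prim's algorithm from C:
Step 1: cheapest edge leaving the tree is C—D (6); add D.
Step 2: cheapest edge leaving the tree is D—E (4); add E.
Step 3: cheapest edge leaving the tree is B—E (2); add B.
Step 4: cheapest edge leaving the tree is A—B (2); add A.
Step 5: cheapest edge leaving the tree is A—F (5); add F.
The 5th edge added is A—F.

A-F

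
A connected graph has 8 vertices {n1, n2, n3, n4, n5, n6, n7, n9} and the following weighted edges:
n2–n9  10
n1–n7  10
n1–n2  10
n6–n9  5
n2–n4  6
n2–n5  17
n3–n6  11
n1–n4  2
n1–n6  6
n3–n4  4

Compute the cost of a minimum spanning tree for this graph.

Sort edges by weight, then run Kruskal:
n1–n4 (2): add — endpoints in different components.
n3–n4 (4): add — endpoints in different components.
n6–n9 (5): add — endpoints in different components.
n1–n6 (6): add — endpoints in different components.
n2–n4 (6): add — endpoints in different components.
n1–n2 (10): skip — n2 and n1 already connected.
n1–n7 (10): add — endpoints in different components.
n2–n9 (10): skip — n2 and n9 already connected.
n3–n6 (11): skip — n6 and n3 already connected.
n2–n5 (17): add — endpoints in different components.
MST edges: n1–n4, n3–n4, n6–n9, n1–n6, n2–n4, n1–n7, n2–n5; total weight 2+4+5+6+6+10+17 = 50.

50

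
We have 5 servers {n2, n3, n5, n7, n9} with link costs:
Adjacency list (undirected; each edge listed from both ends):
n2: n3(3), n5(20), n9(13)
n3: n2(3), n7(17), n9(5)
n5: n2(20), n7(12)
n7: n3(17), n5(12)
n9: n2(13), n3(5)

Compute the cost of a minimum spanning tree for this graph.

37

Prim, starting at n7.
Step 1: cheapest edge leaving the tree is n5—n7 (12); add n5.
Step 2: cheapest edge leaving the tree is n3—n7 (17); add n3.
Step 3: cheapest edge leaving the tree is n2—n3 (3); add n2.
Step 4: cheapest edge leaving the tree is n3—n9 (5); add n9.
MST edges: n5—n7, n3—n7, n2—n3, n3—n9; total weight 12+17+3+5 = 37.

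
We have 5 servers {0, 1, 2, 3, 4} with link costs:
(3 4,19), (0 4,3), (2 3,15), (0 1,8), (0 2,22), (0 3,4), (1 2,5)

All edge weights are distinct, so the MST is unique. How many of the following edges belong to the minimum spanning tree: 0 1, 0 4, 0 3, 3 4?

3

Kruskal's algorithm — process edges by increasing weight (ties by edge label):
0 4 (3): add. Components now {0,4} {1} {2} {3}
0 3 (4): add. Components now {0,3,4} {1} {2}
1 2 (5): add. Components now {0,3,4} {1,2}
0 1 (8): add. Components now {0,1,2,3,4}
MST edge set: {0 4, 0 3, 1 2, 0 1}.
Of the listed edges, {0 1, 0 4, 0 3} are in the MST → 3.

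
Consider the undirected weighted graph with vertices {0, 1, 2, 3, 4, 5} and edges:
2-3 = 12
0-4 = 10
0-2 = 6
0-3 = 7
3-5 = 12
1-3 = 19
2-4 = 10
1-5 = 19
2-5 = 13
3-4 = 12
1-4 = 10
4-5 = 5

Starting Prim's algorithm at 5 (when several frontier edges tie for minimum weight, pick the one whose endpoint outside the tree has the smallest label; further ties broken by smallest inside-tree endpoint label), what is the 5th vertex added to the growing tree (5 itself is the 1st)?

3

Prim's algorithm from 5:
Step 1: cheapest edge leaving the tree is 4-5 (5); add 4.
Step 2: cheapest edge leaving the tree is 0-4 (10); add 0.
Step 3: cheapest edge leaving the tree is 0-2 (6); add 2.
Step 4: cheapest edge leaving the tree is 0-3 (7); add 3.
Step 5: cheapest edge leaving the tree is 1-4 (10); add 1.
Vertex order: 5, 4, 0, 2, 3, 1. The 5th vertex is 3.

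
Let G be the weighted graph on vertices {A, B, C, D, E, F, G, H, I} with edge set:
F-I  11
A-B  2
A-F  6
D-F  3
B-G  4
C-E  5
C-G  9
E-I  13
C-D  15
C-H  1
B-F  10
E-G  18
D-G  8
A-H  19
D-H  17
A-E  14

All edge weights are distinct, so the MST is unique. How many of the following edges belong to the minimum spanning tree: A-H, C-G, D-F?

Kruskal: consider edges lightest-first.
C-H (1): add — endpoints in different components.
A-B (2): add — endpoints in different components.
D-F (3): add — endpoints in different components.
B-G (4): add — endpoints in different components.
C-E (5): add — endpoints in different components.
A-F (6): add — endpoints in different components.
D-G (8): skip — D and G already connected.
C-G (9): add — endpoints in different components.
B-F (10): skip — B and F already connected.
F-I (11): add — endpoints in different components.
MST edge set: {C-H, A-B, D-F, B-G, C-E, A-F, C-G, F-I}.
Of the listed edges, {C-G, D-F} are in the MST → 2.

2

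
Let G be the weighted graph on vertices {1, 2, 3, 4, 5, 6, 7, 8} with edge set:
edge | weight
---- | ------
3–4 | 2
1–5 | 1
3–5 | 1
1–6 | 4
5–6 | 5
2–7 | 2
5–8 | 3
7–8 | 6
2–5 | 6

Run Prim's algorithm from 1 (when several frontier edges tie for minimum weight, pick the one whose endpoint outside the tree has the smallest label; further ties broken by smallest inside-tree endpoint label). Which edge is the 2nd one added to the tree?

Grow the tree from 1 using Prim:
Step 1: frontier [1–5 1, 1–6 4] → take 1–5 (1); add 5.
Step 2: frontier [1–6 4, 3–5 1, 5–8 3, 5–6 5, 2–5 6] → take 3–5 (1); add 3.
Step 3: frontier [1–6 4, 3–4 2, 5–8 3, 5–6 5, 2–5 6] → take 3–4 (2); add 4.
Step 4: frontier [1–6 4, 5–8 3, 5–6 5, 2–5 6] → take 5–8 (3); add 8.
Step 5: frontier [1–6 4, 5–6 5, 2–5 6, 7–8 6] → take 1–6 (4); add 6.
Step 6: frontier [2–5 6, 7–8 6] → take 2–5 (6); add 2.
Step 7: frontier [2–7 2, 7–8 6] → take 2–7 (2); add 7.
The 2nd edge added is 3–5.

3-5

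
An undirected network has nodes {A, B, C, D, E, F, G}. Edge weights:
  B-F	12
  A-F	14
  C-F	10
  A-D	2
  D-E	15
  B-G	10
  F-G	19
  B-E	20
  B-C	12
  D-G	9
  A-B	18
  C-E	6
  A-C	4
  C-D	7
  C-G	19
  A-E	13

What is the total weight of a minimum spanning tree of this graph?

Sort edges by weight, then run Kruskal:
A-D (2): add — endpoints in different components.
A-C (4): add — endpoints in different components.
C-E (6): add — endpoints in different components.
C-D (7): skip — C and D already connected.
D-G (9): add — endpoints in different components.
B-G (10): add — endpoints in different components.
C-F (10): add — endpoints in different components.
MST edges: A-D, A-C, C-E, D-G, B-G, C-F; total weight 2+4+6+9+10+10 = 41.

41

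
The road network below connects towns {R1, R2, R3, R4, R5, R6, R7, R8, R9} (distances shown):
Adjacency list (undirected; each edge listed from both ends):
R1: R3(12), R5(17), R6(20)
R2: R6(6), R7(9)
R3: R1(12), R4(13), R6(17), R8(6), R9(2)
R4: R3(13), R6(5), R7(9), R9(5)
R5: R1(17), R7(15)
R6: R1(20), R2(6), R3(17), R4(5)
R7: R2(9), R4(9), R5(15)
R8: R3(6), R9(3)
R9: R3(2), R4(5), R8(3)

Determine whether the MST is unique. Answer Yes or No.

Kruskal: consider edges lightest-first.
R3–R9 (2): add — endpoints in different components.
R8–R9 (3): add — endpoints in different components.
R4–R6 (5): add — endpoints in different components.
R4–R9 (5): add — endpoints in different components.
R2–R6 (6): add — endpoints in different components.
R3–R8 (6): skip — R3 and R8 already connected.
R2–R7 (9): add — endpoints in different components.
R4–R7 (9): skip — R7 and R4 already connected.
R1–R3 (12): add — endpoints in different components.
R3–R4 (13): skip — R3 and R4 already connected.
R5–R7 (15): add — endpoints in different components.
Non-tree edge R4–R7 has weight 9, equal to the heaviest edge on its tree cycle — swapping gives another MST of the same weight. Not unique.

No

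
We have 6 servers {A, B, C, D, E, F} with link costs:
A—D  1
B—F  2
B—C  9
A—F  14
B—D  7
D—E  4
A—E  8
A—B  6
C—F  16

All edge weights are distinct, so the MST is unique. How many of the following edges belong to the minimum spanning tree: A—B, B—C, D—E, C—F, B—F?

Sort edges by weight, then run Kruskal:
A—D (1): add — endpoints in different components.
B—F (2): add — endpoints in different components.
D—E (4): add — endpoints in different components.
A—B (6): add — endpoints in different components.
B—D (7): skip — B and D already connected.
A—E (8): skip — A and E already connected.
B—C (9): add — endpoints in different components.
MST edge set: {A—D, B—F, D—E, A—B, B—C}.
Of the listed edges, {A—B, B—C, D—E, B—F} are in the MST → 4.

4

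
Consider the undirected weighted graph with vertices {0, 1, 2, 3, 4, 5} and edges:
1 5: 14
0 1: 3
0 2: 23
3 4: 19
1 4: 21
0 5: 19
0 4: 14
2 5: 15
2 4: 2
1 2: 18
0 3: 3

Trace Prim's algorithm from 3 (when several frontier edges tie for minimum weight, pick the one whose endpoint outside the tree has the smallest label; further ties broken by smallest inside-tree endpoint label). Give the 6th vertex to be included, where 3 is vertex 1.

Grow the tree from 3 using Prim:
Step 1: frontier [0 3 3, 3 4 19] → take 0 3 (3); add 0.
Step 2: frontier [0 1 3, 0 4 14, 0 5 19, 0 2 23, 3 4 19] → take 0 1 (3); add 1.
Step 3: frontier [0 4 14, 0 5 19, 0 2 23, 1 5 14, 1 2 18, 1 4 21, 3 4 19] → take 0 4 (14); add 4.
Step 4: frontier [0 5 19, 0 2 23, 1 5 14, 1 2 18, 2 4 2] → take 2 4 (2); add 2.
Step 5: frontier [0 5 19, 1 5 14, 2 5 15] → take 1 5 (14); add 5.
Vertex order: 3, 0, 1, 4, 2, 5. The 6th vertex is 5.

5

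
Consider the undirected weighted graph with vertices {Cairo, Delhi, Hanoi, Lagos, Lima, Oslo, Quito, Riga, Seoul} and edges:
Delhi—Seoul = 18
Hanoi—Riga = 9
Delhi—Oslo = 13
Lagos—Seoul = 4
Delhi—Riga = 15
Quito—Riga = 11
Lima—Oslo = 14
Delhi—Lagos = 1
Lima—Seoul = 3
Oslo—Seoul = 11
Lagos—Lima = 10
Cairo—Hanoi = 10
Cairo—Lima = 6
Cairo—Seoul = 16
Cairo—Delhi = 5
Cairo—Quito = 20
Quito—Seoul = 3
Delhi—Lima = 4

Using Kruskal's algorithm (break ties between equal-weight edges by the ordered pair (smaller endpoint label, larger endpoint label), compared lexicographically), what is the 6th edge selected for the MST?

Hanoi-Riga

Kruskal: consider edges lightest-first.
Delhi—Lagos (1): add — endpoints in different components.
Lima—Seoul (3): add — endpoints in different components.
Quito—Seoul (3): add — endpoints in different components.
Delhi—Lima (4): add — endpoints in different components.
Lagos—Seoul (4): skip — Lagos and Seoul already connected.
Cairo—Delhi (5): add — endpoints in different components.
Cairo—Lima (6): skip — Cairo and Lima already connected.
Hanoi—Riga (9): add — endpoints in different components.
Cairo—Hanoi (10): add — endpoints in different components.
Lagos—Lima (10): skip — Lagos and Lima already connected.
Oslo—Seoul (11): add — endpoints in different components.
The 6th edge added is Hanoi—Riga.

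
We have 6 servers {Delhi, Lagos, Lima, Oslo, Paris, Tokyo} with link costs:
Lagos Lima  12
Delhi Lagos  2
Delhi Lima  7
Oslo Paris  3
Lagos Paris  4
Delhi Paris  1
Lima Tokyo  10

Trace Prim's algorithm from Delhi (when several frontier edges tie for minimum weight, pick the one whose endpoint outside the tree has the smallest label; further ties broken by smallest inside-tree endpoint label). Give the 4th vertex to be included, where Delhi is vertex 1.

Prim's algorithm from Delhi:
Step 1: cheapest edge leaving the tree is Delhi Paris (1); add Paris.
Step 2: cheapest edge leaving the tree is Delhi Lagos (2); add Lagos.
Step 3: cheapest edge leaving the tree is Oslo Paris (3); add Oslo.
Step 4: cheapest edge leaving the tree is Delhi Lima (7); add Lima.
Step 5: cheapest edge leaving the tree is Lima Tokyo (10); add Tokyo.
Vertex order: Delhi, Paris, Lagos, Oslo, Lima, Tokyo. The 4th vertex is Oslo.

Oslo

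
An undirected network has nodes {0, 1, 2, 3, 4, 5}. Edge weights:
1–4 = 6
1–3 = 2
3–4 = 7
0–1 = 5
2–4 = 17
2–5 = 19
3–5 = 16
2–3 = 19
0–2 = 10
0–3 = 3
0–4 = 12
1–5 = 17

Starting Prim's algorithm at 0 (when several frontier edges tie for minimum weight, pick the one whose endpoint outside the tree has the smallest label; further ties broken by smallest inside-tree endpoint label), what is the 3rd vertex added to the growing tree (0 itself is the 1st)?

1

Grow the tree from 0 using Prim:
Step 1: cheapest edge leaving the tree is 0–3 (3); add 3.
Step 2: cheapest edge leaving the tree is 1–3 (2); add 1.
Step 3: cheapest edge leaving the tree is 1–4 (6); add 4.
Step 4: cheapest edge leaving the tree is 0–2 (10); add 2.
Step 5: cheapest edge leaving the tree is 3–5 (16); add 5.
Vertex order: 0, 3, 1, 4, 2, 5. The 3rd vertex is 1.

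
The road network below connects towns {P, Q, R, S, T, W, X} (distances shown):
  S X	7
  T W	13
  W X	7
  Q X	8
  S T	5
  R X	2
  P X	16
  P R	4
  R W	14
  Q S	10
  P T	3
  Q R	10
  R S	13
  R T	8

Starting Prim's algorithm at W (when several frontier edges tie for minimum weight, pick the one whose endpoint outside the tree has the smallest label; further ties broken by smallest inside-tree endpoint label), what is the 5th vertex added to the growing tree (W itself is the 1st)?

T

Prim, starting at W.
Step 1: cheapest edge leaving the tree is W X (7); add X.
Step 2: cheapest edge leaving the tree is R X (2); add R.
Step 3: cheapest edge leaving the tree is P R (4); add P.
Step 4: cheapest edge leaving the tree is P T (3); add T.
Step 5: cheapest edge leaving the tree is S T (5); add S.
Step 6: cheapest edge leaving the tree is Q X (8); add Q.
Vertex order: W, X, R, P, T, S, Q. The 5th vertex is T.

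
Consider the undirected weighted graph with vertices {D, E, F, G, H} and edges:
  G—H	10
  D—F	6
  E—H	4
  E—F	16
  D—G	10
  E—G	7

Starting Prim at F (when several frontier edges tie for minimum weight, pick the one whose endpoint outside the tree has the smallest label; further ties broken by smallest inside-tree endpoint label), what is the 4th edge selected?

E-H

Prim's algorithm from F:
Step 1: frontier [D—F 6, E—F 16] → take D—F (6); add D.
Step 2: frontier [D—G 10, E—F 16] → take D—G (10); add G.
Step 3: frontier [E—F 16, E—G 7, G—H 10] → take E—G (7); add E.
Step 4: frontier [E—H 4, G—H 10] → take E—H (4); add H.
The 4th edge added is E—H.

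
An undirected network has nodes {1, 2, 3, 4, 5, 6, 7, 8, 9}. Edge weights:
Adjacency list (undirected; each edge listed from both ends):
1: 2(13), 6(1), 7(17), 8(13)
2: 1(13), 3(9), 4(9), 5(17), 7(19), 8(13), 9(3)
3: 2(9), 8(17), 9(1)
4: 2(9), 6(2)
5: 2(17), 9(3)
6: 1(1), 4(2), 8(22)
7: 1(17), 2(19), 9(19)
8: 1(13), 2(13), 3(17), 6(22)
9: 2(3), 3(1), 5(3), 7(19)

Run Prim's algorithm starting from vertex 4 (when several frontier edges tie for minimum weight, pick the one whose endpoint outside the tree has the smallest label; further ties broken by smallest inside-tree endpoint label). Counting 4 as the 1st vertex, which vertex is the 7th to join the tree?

Prim, starting at 4.
Step 1: cheapest edge leaving the tree is 4—6 (2); add 6.
Step 2: cheapest edge leaving the tree is 1—6 (1); add 1.
Step 3: cheapest edge leaving the tree is 2—4 (9); add 2.
Step 4: cheapest edge leaving the tree is 2—9 (3); add 9.
Step 5: cheapest edge leaving the tree is 3—9 (1); add 3.
Step 6: cheapest edge leaving the tree is 5—9 (3); add 5.
Step 7: cheapest edge leaving the tree is 1—8 (13); add 8.
Step 8: cheapest edge leaving the tree is 1—7 (17); add 7.
Vertex order: 4, 6, 1, 2, 9, 3, 5, 8, 7. The 7th vertex is 5.

5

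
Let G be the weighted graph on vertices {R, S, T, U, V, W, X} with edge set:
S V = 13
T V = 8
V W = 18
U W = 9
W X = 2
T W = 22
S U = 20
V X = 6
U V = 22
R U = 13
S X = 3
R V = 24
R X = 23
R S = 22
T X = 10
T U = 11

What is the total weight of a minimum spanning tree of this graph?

41

Sort edges by weight, then run Kruskal:
W X (2): add — endpoints in different components.
S X (3): add — endpoints in different components.
V X (6): add — endpoints in different components.
T V (8): add — endpoints in different components.
U W (9): add — endpoints in different components.
T X (10): skip — T and X already connected.
T U (11): skip — U and T already connected.
R U (13): add — endpoints in different components.
MST edges: W X, S X, V X, T V, U W, R U; total weight 2+3+6+8+9+13 = 41.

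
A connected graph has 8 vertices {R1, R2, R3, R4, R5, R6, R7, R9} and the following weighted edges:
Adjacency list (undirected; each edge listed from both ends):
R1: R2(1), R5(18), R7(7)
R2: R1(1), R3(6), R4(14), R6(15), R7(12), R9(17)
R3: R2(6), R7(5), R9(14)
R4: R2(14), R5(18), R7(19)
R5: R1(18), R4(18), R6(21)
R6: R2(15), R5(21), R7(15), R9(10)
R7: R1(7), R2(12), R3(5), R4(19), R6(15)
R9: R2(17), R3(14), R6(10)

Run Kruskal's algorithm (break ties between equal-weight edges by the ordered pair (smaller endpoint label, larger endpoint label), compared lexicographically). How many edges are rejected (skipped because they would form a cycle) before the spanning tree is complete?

Kruskal's algorithm — process edges by increasing weight (ties by edge label):
R1 R2 (1): add — endpoints in different components.
R3 R7 (5): add — endpoints in different components.
R2 R3 (6): add — endpoints in different components.
R1 R7 (7): skip — R1 and R7 already connected.
R6 R9 (10): add — endpoints in different components.
R2 R7 (12): skip — R2 and R7 already connected.
R2 R4 (14): add — endpoints in different components.
R3 R9 (14): add — endpoints in different components.
R2 R6 (15): skip — R6 and R2 already connected.
R6 R7 (15): skip — R6 and R7 already connected.
R2 R9 (17): skip — R2 and R9 already connected.
R1 R5 (18): add — endpoints in different components.
Edges rejected before the tree was complete: 5.

5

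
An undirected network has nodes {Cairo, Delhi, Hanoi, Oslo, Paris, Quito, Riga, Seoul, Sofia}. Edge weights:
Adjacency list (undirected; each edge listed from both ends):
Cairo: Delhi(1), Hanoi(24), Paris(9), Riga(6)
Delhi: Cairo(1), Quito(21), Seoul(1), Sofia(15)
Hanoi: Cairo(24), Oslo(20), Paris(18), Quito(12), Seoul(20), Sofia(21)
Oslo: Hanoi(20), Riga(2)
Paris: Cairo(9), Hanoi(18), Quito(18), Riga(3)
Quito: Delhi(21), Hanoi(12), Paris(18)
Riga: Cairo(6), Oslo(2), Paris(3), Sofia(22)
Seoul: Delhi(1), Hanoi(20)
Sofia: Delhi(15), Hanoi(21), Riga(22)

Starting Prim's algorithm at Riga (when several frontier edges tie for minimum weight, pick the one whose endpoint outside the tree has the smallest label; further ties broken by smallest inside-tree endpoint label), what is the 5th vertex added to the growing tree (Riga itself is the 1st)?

Delhi

Grow the tree from Riga using Prim:
Step 1: cheapest edge leaving the tree is Oslo-Riga (2); add Oslo.
Step 2: cheapest edge leaving the tree is Paris-Riga (3); add Paris.
Step 3: cheapest edge leaving the tree is Cairo-Riga (6); add Cairo.
Step 4: cheapest edge leaving the tree is Cairo-Delhi (1); add Delhi.
Step 5: cheapest edge leaving the tree is Delhi-Seoul (1); add Seoul.
Step 6: cheapest edge leaving the tree is Delhi-Sofia (15); add Sofia.
Step 7: cheapest edge leaving the tree is Hanoi-Paris (18); add Hanoi.
Step 8: cheapest edge leaving the tree is Hanoi-Quito (12); add Quito.
Vertex order: Riga, Oslo, Paris, Cairo, Delhi, Seoul, Sofia, Hanoi, Quito. The 5th vertex is Delhi.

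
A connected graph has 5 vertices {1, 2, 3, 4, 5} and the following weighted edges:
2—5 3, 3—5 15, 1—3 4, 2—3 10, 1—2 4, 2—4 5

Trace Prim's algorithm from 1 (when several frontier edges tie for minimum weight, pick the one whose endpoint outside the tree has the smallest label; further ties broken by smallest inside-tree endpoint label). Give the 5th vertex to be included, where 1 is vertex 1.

Grow the tree from 1 using Prim:
Step 1: frontier [1—2 4, 1—3 4] → take 1—2 (4); add 2.
Step 2: frontier [1—3 4, 2—5 3, 2—4 5, 2—3 10] → take 2—5 (3); add 5.
Step 3: frontier [1—3 4, 2—4 5, 2—3 10, 3—5 15] → take 1—3 (4); add 3.
Step 4: frontier [2—4 5] → take 2—4 (5); add 4.
Vertex order: 1, 2, 5, 3, 4. The 5th vertex is 4.

4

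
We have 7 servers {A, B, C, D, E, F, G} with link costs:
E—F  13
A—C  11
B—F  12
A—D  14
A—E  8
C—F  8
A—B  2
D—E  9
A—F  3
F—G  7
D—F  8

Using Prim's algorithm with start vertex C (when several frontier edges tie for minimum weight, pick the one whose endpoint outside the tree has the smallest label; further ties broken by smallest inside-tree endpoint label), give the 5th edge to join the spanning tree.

D-F

Prim, starting at C.
Step 1: frontier [C—F 8, A—C 11] → take C—F (8); add F.
Step 2: frontier [A—C 11, A—F 3, F—G 7, D—F 8, B—F 12, E—F 13] → take A—F (3); add A.
Step 3: frontier [A—B 2, A—E 8, A—D 14, F—G 7, D—F 8, B—F 12, E—F 13] → take A—B (2); add B.
Step 4: frontier [A—E 8, A—D 14, F—G 7, D—F 8, E—F 13] → take F—G (7); add G.
Step 5: frontier [A—E 8, A—D 14, D—F 8, E—F 13] → take D—F (8); add D.
Step 6: frontier [A—E 8, D—E 9, E—F 13] → take A—E (8); add E.
The 5th edge added is D—F.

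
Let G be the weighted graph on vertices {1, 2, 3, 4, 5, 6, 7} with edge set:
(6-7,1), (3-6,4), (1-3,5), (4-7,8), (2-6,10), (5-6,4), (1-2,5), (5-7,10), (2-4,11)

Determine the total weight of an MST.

27

Sort edges by weight, then run Kruskal:
6-7 (1): add. Components now {1} {2} {3} {4} {5} {6,7}
3-6 (4): add. Components now {1} {2} {3,6,7} {4} {5}
5-6 (4): add. Components now {1} {2} {3,5,6,7} {4}
1-2 (5): add. Components now {1,2} {3,5,6,7} {4}
1-3 (5): add. Components now {1,2,3,5,6,7} {4}
4-7 (8): add. Components now {1,2,3,4,5,6,7}
MST edges: 6-7, 3-6, 5-6, 1-2, 1-3, 4-7; total weight 1+4+4+5+5+8 = 27.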